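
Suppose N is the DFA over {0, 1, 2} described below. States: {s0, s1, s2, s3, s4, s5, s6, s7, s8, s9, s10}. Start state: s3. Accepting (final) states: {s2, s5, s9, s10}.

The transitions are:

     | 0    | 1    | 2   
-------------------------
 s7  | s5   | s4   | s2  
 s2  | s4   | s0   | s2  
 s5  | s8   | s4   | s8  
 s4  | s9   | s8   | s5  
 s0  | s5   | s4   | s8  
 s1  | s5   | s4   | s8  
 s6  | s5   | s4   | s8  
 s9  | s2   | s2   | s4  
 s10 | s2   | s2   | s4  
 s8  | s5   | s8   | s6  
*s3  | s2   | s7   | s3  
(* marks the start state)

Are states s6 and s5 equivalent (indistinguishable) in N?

No

Reachable states from the start: {s0,s2,s3,s4,s5,s6,s7,s8,s9}. Unreachable: {s1,s10} — drop them.
Initial partition by acceptance: {s2,s5,s9} | {s0,s3,s4,s6,s7,s8}.
Split {s2,s5,s9} by δ(·,0) → {s2,s5} and {s9}.
Refine {s2,s5} on symbol 2: members go to different blocks, giving {s2} and {s5}.
On input 0, block {s0,s3,s4,s6,s7,s8} splits into {s0,s6,s7,s8} and {s3} and {s4}.
On input 1, block {s0,s6,s7,s8} splits into {s0,s6,s7} and {s8}.
Split {s0,s6,s7} by δ(·,2) → {s0,s6} and {s7}.
No further refinement is possible. Final partition (8 blocks): {s2} | {s0,s6} | {s9} | {s5} | {s3} | {s4} | {s8} | {s7}.
s6 and s5 end up in different blocks, so they are distinguishable. For instance, the string 'ε' is accepted from only s5.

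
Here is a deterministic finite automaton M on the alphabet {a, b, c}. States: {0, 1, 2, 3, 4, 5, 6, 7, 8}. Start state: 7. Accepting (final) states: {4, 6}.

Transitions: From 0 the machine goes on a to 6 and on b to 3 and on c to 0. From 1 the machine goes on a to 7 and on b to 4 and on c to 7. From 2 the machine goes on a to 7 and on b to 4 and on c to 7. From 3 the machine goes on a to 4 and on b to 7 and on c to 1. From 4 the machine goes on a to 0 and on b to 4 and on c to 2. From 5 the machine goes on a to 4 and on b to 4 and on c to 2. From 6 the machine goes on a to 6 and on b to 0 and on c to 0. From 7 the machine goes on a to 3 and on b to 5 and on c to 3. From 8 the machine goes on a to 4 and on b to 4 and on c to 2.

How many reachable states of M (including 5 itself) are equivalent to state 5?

First remove the unreachable states {8}; 8 states remain.
Initial partition by acceptance: {4,6} | {0,1,2,3,5,7}.
Refine {4,6} on symbol a: members go to different blocks, giving {4} and {6}.
Refine {0,1,2,3,5,7} on symbol a: members go to different blocks, giving {1,2,7} and {3,5} and {0}.
On input a, block {1,2,7} splits into {1,2} and {7}.
Split {3,5} by δ(·,b) → {3} and {5}.
The partition is now stable with 7 blocks: {4} | {1,2} | {6} | {3} | {0} | {7} | {5}.
The equivalence class containing 5 is {5}, of size 1.

1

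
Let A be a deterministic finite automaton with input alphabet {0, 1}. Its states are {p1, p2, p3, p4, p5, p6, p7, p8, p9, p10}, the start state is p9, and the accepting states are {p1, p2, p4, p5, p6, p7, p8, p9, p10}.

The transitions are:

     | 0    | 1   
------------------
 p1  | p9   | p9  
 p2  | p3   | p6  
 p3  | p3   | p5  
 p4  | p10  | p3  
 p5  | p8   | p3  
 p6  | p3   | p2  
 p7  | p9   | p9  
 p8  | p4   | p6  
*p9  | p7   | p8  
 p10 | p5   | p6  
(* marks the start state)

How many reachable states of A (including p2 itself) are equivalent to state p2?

2

States {p1} cannot be reached from the start state, so discard them.
P0 = {p2,p4,p5,p6,p7,p8,p9,p10} | {p3}.
Split {p2,p4,p5,p6,p7,p8,p9,p10} by δ(·,0) → {p4,p5,p7,p8,p9,p10} and {p2,p6}.
Split {p4,p5,p7,p8,p9,p10} by δ(·,1) → {p4,p5} and {p7,p9} and {p8,p10}.
On input 1, block {p7,p9} splits into {p7} and {p9}.
No further refinement is possible. Final partition (6 blocks): {p4,p5} | {p3} | {p2,p6} | {p7} | {p8,p10} | {p9}.
State p2 belongs to the block {p2,p6}, which has 2 states.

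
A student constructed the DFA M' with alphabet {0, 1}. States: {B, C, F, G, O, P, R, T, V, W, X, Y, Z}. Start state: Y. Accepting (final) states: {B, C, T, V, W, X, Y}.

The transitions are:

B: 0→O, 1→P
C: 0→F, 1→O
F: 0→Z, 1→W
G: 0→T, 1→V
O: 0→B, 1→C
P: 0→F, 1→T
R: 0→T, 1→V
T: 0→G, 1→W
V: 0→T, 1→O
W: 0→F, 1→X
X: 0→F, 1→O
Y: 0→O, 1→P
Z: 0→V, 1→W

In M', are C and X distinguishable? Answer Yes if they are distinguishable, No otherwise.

First remove the unreachable states {R}; 12 states remain.
Start with accepting vs non-accepting: {B,C,T,V,W,X,Y} | {F,G,O,P,Z}.
On input 0, block {B,C,T,V,W,X,Y} splits into {B,C,T,W,X,Y} and {V}.
Split {B,C,T,W,X,Y} by δ(·,1) → {B,C,X,Y} and {T,W}.
Refine {F,G,O,P,Z} on symbol 0: members go to different blocks, giving {F,P} and {O} and {Z} and {G}.
Split {B,C,X,Y} by δ(·,0) → {B,Y} and {C,X}.
Refine {F,P} on symbol 0: members go to different blocks, giving {F} and {P}.
Refine {T,W} on symbol 0: members go to different blocks, giving {W} and {T}.
No further refinement is possible. Final partition (10 blocks): {B,Y} | {F} | {V} | {W} | {O} | {Z} | {G} | {C,X} | {P} | {T}.
C and X lie in the same block of the stable partition, so they are equivalent — no string distinguishes them.

No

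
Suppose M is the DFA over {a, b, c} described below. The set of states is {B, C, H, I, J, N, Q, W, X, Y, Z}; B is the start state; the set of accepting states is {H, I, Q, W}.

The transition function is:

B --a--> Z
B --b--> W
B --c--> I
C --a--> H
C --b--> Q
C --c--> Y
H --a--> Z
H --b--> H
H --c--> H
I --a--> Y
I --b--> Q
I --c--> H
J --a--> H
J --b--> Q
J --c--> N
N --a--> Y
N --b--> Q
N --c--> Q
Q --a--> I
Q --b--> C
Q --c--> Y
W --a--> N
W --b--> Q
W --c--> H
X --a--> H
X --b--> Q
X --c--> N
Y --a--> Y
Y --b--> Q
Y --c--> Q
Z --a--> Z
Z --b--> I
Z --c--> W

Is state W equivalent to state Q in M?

States {J,X} cannot be reached from the start state, so discard them.
Initial partition by acceptance: {H,I,Q,W} | {B,C,N,Y,Z}.
Split {H,I,Q,W} by δ(·,a) → {H,I,W} and {Q}.
Split {H,I,W} by δ(·,b) → {I,W} and {H}.
On input a, block {B,C,N,Y,Z} splits into {B,N,Y,Z} and {C}.
On input b, block {B,N,Y,Z} splits into {N,Y} and {B,Z}.
Stable partition: {I,W} | {N,Y} | {Q} | {H} | {C} | {B,Z} — 6 equivalence classes.
W and Q end up in different blocks, so they are distinguishable. For instance, the string 'a' is accepted from only Q.

No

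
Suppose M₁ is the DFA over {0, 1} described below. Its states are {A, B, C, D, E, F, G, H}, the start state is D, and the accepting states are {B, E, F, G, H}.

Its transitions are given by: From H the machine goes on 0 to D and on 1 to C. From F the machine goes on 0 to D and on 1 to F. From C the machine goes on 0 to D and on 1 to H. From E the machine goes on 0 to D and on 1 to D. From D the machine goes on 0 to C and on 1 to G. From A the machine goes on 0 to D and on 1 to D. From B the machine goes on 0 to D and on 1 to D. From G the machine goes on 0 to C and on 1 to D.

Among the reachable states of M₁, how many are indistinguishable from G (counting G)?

First remove the unreachable states {A,B,E,F}; 4 states remain.
Start with accepting vs non-accepting: {G,H} | {C,D}.
No further refinement is possible. Final partition (2 blocks): {G,H} | {C,D}.
The equivalence class containing G is {G,H}, of size 2.

2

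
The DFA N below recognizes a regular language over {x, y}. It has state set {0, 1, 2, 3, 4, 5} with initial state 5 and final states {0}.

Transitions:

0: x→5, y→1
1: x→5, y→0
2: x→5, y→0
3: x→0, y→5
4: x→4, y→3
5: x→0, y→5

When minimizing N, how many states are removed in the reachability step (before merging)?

BFS from 5 reaches {0, 1, 5}; the 3 state(s) 2, 3, 4 are never visited.

3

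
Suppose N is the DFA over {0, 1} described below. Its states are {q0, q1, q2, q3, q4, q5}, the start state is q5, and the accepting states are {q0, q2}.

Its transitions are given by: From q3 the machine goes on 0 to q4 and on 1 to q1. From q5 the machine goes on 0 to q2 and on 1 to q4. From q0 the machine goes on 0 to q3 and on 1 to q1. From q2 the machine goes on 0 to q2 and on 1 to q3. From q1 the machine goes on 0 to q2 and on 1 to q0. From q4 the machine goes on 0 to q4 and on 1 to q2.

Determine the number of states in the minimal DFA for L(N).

6

Start with accepting vs non-accepting: {q0,q2} | {q1,q3,q4,q5}.
Refine {q0,q2} on symbol 0: members go to different blocks, giving {q0} and {q2}.
Refine {q1,q3,q4,q5} on symbol 0: members go to different blocks, giving {q1,q5} and {q3,q4}.
Refine {q1,q5} on symbol 1: members go to different blocks, giving {q1} and {q5}.
Refine {q3,q4} on symbol 1: members go to different blocks, giving {q3} and {q4}.
No further refinement is possible. Final partition (6 blocks): {q0} | {q1} | {q2} | {q3} | {q5} | {q4}.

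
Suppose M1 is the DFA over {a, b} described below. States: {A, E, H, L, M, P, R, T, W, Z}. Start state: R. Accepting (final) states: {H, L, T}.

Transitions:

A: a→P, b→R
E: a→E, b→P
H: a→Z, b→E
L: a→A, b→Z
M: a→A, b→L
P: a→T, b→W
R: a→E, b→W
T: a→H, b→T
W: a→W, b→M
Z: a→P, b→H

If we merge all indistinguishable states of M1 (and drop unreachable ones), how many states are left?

10

All states are reachable from the start state.
Start with accepting vs non-accepting: {H,L,T} | {A,E,M,P,R,W,Z}.
On input a, block {H,L,T} splits into {H,L} and {T}.
On input a, block {A,E,M,P,R,W,Z} splits into {A,E,M,R,W,Z} and {P}.
On input a, block {A,E,M,R,W,Z} splits into {E,M,R,W} and {A,Z}.
On input b, block {H,L} splits into {L} and {H}.
Refine {E,M,R,W} on symbol a: members go to different blocks, giving {E,R,W} and {M}.
On input b, block {E,R,W} splits into {R} and {E} and {W}.
On input b, block {A,Z} splits into {A} and {Z}.
Stable partition: {L} | {R} | {T} | {P} | {A} | {H} | {M} | {E} | {W} | {Z} — 10 equivalence classes.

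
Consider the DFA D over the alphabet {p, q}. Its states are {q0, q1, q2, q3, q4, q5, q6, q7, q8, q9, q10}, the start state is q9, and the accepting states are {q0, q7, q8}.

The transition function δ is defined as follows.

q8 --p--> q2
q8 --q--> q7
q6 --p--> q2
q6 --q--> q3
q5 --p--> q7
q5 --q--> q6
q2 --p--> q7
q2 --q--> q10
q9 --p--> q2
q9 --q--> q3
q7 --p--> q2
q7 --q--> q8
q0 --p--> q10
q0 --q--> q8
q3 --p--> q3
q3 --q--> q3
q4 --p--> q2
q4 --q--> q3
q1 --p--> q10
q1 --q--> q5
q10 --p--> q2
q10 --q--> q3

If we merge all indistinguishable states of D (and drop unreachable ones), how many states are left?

4

Reachable states from the start: {q2,q3,q7,q8,q9,q10}. Unreachable: {q0,q1,q4,q5,q6} — drop them.
Initial partition by acceptance: {q7,q8} | {q2,q3,q9,q10}.
On input p, block {q2,q3,q9,q10} splits into {q3,q9,q10} and {q2}.
Refine {q3,q9,q10} on symbol p: members go to different blocks, giving {q9,q10} and {q3}.
No further refinement is possible. Final partition (4 blocks): {q7,q8} | {q9,q10} | {q2} | {q3}.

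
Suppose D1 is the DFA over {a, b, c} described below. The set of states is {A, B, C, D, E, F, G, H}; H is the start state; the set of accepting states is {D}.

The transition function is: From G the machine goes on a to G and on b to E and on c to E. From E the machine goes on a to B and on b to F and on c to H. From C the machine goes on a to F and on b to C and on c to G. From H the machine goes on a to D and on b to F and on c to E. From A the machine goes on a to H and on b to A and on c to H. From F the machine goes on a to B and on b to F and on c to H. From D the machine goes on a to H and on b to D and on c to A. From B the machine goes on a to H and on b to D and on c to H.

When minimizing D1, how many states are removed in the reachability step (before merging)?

2

Starting at H and following transitions, the reachable set is {A, B, D, E, F, H}. That leaves C, G unreachable — 2 in total.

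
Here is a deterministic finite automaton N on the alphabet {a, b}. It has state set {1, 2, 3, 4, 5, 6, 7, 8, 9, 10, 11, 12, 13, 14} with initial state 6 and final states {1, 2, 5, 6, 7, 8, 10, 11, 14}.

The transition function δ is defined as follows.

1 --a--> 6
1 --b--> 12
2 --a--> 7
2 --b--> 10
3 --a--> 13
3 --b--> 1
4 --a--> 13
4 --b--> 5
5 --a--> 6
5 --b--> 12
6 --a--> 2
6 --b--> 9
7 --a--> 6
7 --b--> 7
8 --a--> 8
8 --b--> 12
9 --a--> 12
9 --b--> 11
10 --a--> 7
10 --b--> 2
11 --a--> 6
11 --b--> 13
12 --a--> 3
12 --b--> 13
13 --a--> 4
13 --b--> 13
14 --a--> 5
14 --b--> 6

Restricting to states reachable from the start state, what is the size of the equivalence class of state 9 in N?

First remove the unreachable states {8,14}; 12 states remain.
P0 = {1,2,5,6,7,10,11} | {3,4,9,12,13}.
Refine {1,2,5,6,7,10,11} on symbol b: members go to different blocks, giving {1,5,6,11} and {2,7,10}.
Split {1,5,6,11} by δ(·,a) → {1,5,11} and {6}.
Refine {3,4,9,12,13} on symbol b: members go to different blocks, giving {3,4,9} and {12,13}.
On input a, block {2,7,10} splits into {2,10} and {7}.
Stable partition: {1,5,11} | {3,4,9} | {2,10} | {6} | {12,13} | {7} — 6 equivalence classes.
The equivalence class containing 9 is {3,4,9}, of size 3.

3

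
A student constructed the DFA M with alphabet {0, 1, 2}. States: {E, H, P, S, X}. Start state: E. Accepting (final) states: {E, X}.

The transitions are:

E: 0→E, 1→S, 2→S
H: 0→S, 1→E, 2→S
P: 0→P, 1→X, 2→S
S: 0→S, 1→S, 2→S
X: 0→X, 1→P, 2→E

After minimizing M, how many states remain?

2

First remove the unreachable states {H,P,X}; 2 states remain.
Initial partition by acceptance: {E} | {S}.
No further refinement is possible. Final partition (2 blocks): {E} | {S}.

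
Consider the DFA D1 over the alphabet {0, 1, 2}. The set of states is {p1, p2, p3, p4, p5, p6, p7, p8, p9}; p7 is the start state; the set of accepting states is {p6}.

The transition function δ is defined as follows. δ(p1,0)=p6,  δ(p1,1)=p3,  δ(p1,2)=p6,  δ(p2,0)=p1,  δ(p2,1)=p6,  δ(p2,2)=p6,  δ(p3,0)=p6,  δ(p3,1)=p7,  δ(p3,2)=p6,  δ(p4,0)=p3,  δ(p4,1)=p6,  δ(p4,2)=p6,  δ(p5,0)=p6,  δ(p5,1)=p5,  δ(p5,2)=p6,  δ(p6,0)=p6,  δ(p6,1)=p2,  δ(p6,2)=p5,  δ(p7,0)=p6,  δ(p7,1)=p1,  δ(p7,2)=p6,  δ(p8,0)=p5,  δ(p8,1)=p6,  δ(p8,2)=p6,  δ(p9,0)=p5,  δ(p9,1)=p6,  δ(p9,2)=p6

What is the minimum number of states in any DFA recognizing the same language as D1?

Reachable states from the start: {p1,p2,p3,p5,p6,p7}. Unreachable: {p4,p8,p9} — drop them.
P0 = {p6} | {p1,p2,p3,p5,p7}.
On input 0, block {p1,p2,p3,p5,p7} splits into {p1,p3,p5,p7} and {p2}.
Stable partition: {p6} | {p1,p3,p5,p7} | {p2} — 3 equivalence classes.

3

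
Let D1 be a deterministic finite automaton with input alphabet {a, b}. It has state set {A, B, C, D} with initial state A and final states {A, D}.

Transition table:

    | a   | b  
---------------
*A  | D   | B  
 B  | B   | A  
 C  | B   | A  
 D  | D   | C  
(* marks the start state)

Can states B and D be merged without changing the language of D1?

No

All states are reachable from the start state.
P0 = {A,D} | {B,C}.
No further refinement is possible. Final partition (2 blocks): {A,D} | {B,C}.
B and D end up in different blocks, so they are distinguishable. For instance, the string 'ε' is accepted from only D.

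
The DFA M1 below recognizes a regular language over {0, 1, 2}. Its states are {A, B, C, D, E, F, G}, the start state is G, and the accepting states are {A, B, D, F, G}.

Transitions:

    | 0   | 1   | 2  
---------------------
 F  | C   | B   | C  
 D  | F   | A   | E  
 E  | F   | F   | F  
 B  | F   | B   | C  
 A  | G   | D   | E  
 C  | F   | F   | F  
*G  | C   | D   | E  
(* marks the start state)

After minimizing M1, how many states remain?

Initial partition by acceptance: {A,B,D,F,G} | {C,E}.
Refine {A,B,D,F,G} on symbol 0: members go to different blocks, giving {A,B,D} and {F,G}.
The partition is now stable with 3 blocks: {A,B,D} | {C,E} | {F,G}.

3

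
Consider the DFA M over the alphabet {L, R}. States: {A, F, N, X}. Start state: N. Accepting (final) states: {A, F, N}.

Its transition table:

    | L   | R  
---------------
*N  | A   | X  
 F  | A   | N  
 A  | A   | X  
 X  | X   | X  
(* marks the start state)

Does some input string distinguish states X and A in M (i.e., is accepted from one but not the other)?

First remove the unreachable states {F}; 3 states remain.
Start with accepting vs non-accepting: {A,N} | {X}.
Stable partition: {A,N} | {X} — 2 equivalence classes.
X and A end up in different blocks, so they are distinguishable. For instance, the string 'ε' is accepted from only A.

Yes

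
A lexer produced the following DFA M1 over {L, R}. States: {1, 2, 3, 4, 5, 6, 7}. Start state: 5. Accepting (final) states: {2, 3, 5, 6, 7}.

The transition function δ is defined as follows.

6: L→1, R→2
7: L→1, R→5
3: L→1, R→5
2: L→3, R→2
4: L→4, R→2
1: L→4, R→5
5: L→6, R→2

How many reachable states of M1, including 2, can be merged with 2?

First remove the unreachable states {7}; 6 states remain.
Initial partition by acceptance: {2,3,5,6} | {1,4}.
On input L, block {2,3,5,6} splits into {2,5} and {3,6}.
Stable partition: {2,5} | {1,4} | {3,6} — 3 equivalence classes.
State 2 belongs to the block {2,5}, which has 2 states.

2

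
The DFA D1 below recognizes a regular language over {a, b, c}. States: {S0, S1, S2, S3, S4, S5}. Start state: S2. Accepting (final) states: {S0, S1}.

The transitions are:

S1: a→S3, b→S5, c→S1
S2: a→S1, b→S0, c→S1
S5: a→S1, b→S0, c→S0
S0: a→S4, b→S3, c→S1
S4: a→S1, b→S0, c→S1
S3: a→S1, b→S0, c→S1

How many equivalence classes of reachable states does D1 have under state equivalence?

2

Every state is reachable, so we keep all 6.
Start with accepting vs non-accepting: {S0,S1} | {S2,S3,S4,S5}.
Stable partition: {S0,S1} | {S2,S3,S4,S5} — 2 equivalence classes.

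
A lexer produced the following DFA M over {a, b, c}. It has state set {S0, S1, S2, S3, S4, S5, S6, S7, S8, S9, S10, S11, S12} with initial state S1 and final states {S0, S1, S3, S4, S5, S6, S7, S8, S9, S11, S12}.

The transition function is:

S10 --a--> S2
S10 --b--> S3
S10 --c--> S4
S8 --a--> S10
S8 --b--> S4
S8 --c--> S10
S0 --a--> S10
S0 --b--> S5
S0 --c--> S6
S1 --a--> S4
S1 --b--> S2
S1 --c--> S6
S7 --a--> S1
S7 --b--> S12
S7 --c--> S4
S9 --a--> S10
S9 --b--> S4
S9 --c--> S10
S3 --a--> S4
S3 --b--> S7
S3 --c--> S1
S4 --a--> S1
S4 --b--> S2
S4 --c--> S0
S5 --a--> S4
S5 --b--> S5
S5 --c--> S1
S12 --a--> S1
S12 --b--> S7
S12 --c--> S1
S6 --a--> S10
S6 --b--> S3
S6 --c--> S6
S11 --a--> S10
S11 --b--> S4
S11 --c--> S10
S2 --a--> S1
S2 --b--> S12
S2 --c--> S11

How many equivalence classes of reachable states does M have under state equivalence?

6

States {S8,S9} cannot be reached from the start state, so discard them.
P0 = {S0,S1,S3,S4,S5,S6,S7,S11,S12} | {S2,S10}.
Split {S0,S1,S3,S4,S5,S6,S7,S11,S12} by δ(·,a) → {S1,S3,S4,S5,S7,S12} and {S0,S6,S11}.
Refine {S1,S3,S4,S5,S7,S12} on symbol b: members go to different blocks, giving {S3,S5,S7,S12} and {S1,S4}.
Refine {S2,S10} on symbol a: members go to different blocks, giving {S2} and {S10}.
Split {S0,S6,S11} by δ(·,b) → {S0,S6} and {S11}.
No further refinement is possible. Final partition (6 blocks): {S3,S5,S7,S12} | {S2} | {S0,S6} | {S1,S4} | {S10} | {S11}.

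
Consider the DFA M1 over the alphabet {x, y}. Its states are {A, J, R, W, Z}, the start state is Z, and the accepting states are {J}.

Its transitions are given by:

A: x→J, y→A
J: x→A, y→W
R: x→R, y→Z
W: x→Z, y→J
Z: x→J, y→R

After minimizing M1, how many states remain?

Initial partition by acceptance: {J} | {A,R,W,Z}.
On input x, block {A,R,W,Z} splits into {A,Z} and {R,W}.
Split {A,Z} by δ(·,y) → {Z} and {A}.
Split {R,W} by δ(·,x) → {W} and {R}.
Stable partition: {J} | {Z} | {W} | {A} | {R} — 5 equivalence classes.

5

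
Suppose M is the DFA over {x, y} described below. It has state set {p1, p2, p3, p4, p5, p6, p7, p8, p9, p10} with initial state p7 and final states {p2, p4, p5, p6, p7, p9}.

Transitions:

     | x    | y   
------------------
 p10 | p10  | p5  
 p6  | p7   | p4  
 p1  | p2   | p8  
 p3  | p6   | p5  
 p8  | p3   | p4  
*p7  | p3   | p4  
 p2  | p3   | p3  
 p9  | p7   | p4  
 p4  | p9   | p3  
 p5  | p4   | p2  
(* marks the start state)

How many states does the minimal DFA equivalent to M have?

Reachable states from the start: {p2,p3,p4,p5,p6,p7,p9}. Unreachable: {p1,p8,p10} — drop them.
Start with accepting vs non-accepting: {p2,p4,p5,p6,p7,p9} | {p3}.
Refine {p2,p4,p5,p6,p7,p9} on symbol x: members go to different blocks, giving {p4,p5,p6,p9} and {p2,p7}.
On input x, block {p4,p5,p6,p9} splits into {p4,p5} and {p6,p9}.
Split {p4,p5} by δ(·,x) → {p4} and {p5}.
Split {p2,p7} by δ(·,y) → {p2} and {p7}.
Stable partition: {p4} | {p3} | {p2} | {p6,p9} | {p5} | {p7} — 6 equivalence classes.

6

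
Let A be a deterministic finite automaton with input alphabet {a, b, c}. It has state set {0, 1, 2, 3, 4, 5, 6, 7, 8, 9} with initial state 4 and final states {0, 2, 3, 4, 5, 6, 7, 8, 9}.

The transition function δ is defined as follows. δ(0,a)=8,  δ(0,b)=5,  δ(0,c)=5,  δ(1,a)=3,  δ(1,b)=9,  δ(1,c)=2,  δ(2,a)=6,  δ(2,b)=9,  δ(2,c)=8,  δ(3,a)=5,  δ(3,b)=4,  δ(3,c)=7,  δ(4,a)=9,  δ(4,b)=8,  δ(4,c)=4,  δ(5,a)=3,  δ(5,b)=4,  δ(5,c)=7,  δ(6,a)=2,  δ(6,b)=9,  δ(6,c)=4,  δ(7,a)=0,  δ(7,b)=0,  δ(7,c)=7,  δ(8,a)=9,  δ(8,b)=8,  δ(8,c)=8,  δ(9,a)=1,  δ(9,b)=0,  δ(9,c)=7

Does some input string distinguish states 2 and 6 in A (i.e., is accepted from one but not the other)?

All states are reachable from the start state.
P0 = {0,2,3,4,5,6,7,8,9} | {1}.
On input a, block {0,2,3,4,5,6,7,8,9} splits into {0,2,3,4,5,6,7,8} and {9}.
Split {0,2,3,4,5,6,7,8} by δ(·,a) → {0,2,3,5,6,7} and {4,8}.
On input a, block {0,2,3,5,6,7} splits into {2,3,5,6,7} and {0}.
On input a, block {2,3,5,6,7} splits into {2,3,5,6} and {7}.
Split {2,3,5,6} by δ(·,b) → {2,6} and {3,5}.
No further refinement is possible. Final partition (7 blocks): {2,6} | {1} | {9} | {4,8} | {0} | {7} | {3,5}.
2 and 6 lie in the same block of the stable partition, so they are equivalent — no string distinguishes them.

No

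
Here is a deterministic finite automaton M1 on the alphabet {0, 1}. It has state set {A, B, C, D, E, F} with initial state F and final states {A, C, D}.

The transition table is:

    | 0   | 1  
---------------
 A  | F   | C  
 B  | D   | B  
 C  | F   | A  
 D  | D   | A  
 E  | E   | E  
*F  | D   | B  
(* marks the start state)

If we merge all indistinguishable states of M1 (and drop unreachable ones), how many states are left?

3

Reachable states from the start: {A,B,C,D,F}. Unreachable: {E} — drop them.
Start with accepting vs non-accepting: {A,C,D} | {B,F}.
Refine {A,C,D} on symbol 0: members go to different blocks, giving {A,C} and {D}.
The partition is now stable with 3 blocks: {A,C} | {B,F} | {D}.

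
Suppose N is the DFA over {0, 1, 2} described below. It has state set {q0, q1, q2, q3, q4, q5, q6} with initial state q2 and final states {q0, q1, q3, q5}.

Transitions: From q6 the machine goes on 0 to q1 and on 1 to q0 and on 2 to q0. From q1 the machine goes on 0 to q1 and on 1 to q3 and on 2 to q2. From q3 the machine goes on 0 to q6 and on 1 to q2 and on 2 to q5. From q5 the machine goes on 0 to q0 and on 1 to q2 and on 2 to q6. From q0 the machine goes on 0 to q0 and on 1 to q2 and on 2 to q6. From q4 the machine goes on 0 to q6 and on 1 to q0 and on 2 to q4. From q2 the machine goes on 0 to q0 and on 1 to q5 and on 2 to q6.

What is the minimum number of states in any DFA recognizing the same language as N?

5

States {q4} cannot be reached from the start state, so discard them.
Initial partition by acceptance: {q0,q1,q3,q5} | {q2,q6}.
Split {q0,q1,q3,q5} by δ(·,0) → {q0,q1,q5} and {q3}.
Refine {q0,q1,q5} on symbol 1: members go to different blocks, giving {q0,q5} and {q1}.
On input 0, block {q2,q6} splits into {q2} and {q6}.
The partition is now stable with 5 blocks: {q0,q5} | {q2} | {q3} | {q1} | {q6}.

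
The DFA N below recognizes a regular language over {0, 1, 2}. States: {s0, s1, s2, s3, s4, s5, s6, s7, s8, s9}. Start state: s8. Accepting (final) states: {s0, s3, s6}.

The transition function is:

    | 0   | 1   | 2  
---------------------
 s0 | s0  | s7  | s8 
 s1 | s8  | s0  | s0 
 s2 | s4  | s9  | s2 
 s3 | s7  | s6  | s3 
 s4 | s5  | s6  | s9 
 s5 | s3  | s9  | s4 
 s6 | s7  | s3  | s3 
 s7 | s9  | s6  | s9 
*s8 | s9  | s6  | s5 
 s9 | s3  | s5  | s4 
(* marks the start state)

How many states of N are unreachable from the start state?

BFS from s8 reaches {s3, s4, s5, s6, s7, s8, s9}; the 3 state(s) s0, s1, s2 are never visited.

3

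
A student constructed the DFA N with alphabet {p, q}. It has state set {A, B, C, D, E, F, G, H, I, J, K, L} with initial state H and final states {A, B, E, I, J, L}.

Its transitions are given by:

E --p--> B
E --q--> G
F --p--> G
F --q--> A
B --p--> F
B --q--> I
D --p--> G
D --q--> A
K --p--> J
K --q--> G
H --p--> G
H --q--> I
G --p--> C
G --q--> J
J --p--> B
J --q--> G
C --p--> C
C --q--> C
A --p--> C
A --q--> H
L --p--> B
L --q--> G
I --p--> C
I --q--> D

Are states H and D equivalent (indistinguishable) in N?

Yes

States {E,K,L} cannot be reached from the start state, so discard them.
Start with accepting vs non-accepting: {A,B,I,J} | {C,D,F,G,H}.
Refine {A,B,I,J} on symbol p: members go to different blocks, giving {A,B,I} and {J}.
Split {A,B,I} by δ(·,q) → {A,I} and {B}.
Refine {C,D,F,G,H} on symbol q: members go to different blocks, giving {D,F,H} and {C} and {G}.
Stable partition: {A,I} | {D,F,H} | {J} | {B} | {C} | {G} — 6 equivalence classes.
H and D lie in the same block of the stable partition, so they are equivalent — no string distinguishes them.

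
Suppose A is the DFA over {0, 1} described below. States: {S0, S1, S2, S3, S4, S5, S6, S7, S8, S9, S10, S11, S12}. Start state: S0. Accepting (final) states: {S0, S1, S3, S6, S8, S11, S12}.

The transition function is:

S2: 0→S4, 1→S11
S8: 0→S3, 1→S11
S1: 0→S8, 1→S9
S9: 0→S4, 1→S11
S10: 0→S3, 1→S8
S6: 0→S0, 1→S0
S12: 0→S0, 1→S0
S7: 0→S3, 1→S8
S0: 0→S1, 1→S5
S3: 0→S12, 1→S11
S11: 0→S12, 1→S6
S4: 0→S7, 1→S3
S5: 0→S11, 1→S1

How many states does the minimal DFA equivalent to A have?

First remove the unreachable states {S2,S10}; 11 states remain.
Start with accepting vs non-accepting: {S0,S1,S3,S6,S8,S11,S12} | {S4,S5,S7,S9}.
Split {S0,S1,S3,S6,S8,S11,S12} by δ(·,1) → {S3,S6,S8,S11,S12} and {S0,S1}.
Split {S3,S6,S8,S11,S12} by δ(·,0) → {S3,S8,S11} and {S6,S12}.
On input 0, block {S3,S8,S11} splits into {S3,S11} and {S8}.
Refine {S3,S11} on symbol 1: members go to different blocks, giving {S3} and {S11}.
Split {S4,S5,S7,S9} by δ(·,0) → {S4,S9} and {S5} and {S7}.
On input 0, block {S4,S9} splits into {S4} and {S9}.
On input 0, block {S0,S1} splits into {S0} and {S1}.
The partition is now stable with 10 blocks: {S3} | {S4} | {S0} | {S6,S12} | {S8} | {S11} | {S5} | {S7} | {S9} | {S1}.

10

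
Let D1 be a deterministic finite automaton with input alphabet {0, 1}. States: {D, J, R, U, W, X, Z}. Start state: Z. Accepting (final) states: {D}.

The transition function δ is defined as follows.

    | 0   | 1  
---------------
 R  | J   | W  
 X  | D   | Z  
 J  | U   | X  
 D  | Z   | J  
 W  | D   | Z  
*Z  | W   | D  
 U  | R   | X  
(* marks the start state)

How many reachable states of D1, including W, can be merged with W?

2

Initial partition by acceptance: {D} | {J,R,U,W,X,Z}.
On input 0, block {J,R,U,W,X,Z} splits into {J,R,U,Z} and {W,X}.
On input 0, block {J,R,U,Z} splits into {J,R,U} and {Z}.
No further refinement is possible. Final partition (4 blocks): {D} | {J,R,U} | {W,X} | {Z}.
State W belongs to the block {W,X}, which has 2 states.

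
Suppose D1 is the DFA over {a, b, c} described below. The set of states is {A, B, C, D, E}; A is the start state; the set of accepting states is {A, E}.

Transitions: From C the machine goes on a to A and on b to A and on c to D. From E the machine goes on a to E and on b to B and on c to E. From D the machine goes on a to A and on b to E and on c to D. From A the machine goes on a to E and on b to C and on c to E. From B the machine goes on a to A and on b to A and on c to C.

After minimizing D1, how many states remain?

Every state is reachable, so we keep all 5.
Start with accepting vs non-accepting: {A,E} | {B,C,D}.
The partition is now stable with 2 blocks: {A,E} | {B,C,D}.

2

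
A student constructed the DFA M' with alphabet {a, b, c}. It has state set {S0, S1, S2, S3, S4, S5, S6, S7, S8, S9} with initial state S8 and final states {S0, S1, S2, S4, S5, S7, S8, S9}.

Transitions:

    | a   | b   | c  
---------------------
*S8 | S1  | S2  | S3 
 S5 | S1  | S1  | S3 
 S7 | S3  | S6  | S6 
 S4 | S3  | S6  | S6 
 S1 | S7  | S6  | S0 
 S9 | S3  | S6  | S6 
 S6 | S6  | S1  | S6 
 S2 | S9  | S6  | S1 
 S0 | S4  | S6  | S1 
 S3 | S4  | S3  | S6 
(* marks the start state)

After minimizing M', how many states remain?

States {S5} cannot be reached from the start state, so discard them.
Initial partition by acceptance: {S0,S1,S2,S4,S7,S8,S9} | {S3,S6}.
Refine {S0,S1,S2,S4,S7,S8,S9} on symbol a: members go to different blocks, giving {S0,S1,S2,S8} and {S4,S7,S9}.
On input a, block {S0,S1,S2,S8} splits into {S0,S1,S2} and {S8}.
Refine {S3,S6} on symbol a: members go to different blocks, giving {S3} and {S6}.
No further refinement is possible. Final partition (5 blocks): {S0,S1,S2} | {S3} | {S4,S7,S9} | {S8} | {S6}.

5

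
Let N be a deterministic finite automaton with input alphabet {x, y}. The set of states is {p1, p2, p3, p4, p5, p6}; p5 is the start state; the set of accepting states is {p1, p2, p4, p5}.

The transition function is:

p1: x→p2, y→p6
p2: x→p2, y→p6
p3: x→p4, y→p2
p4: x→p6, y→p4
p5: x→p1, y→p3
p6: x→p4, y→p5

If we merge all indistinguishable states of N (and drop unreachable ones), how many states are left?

Every state is reachable, so we keep all 6.
P0 = {p1,p2,p4,p5} | {p3,p6}.
Split {p1,p2,p4,p5} by δ(·,x) → {p1,p2,p5} and {p4}.
Stable partition: {p1,p2,p5} | {p3,p6} | {p4} — 3 equivalence classes.

3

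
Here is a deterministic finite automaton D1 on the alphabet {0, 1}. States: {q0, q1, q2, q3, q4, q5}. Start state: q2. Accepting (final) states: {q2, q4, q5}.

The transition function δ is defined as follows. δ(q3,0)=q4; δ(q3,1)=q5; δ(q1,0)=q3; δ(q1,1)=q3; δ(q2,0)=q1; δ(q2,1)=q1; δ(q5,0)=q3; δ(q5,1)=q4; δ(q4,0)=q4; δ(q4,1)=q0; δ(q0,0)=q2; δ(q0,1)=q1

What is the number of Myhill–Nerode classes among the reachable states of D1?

6

P0 = {q2,q4,q5} | {q0,q1,q3}.
On input 0, block {q2,q4,q5} splits into {q2,q5} and {q4}.
On input 1, block {q2,q5} splits into {q2} and {q5}.
On input 0, block {q0,q1,q3} splits into {q0} and {q1} and {q3}.
Stable partition: {q2} | {q0} | {q4} | {q5} | {q1} | {q3} — 6 equivalence classes.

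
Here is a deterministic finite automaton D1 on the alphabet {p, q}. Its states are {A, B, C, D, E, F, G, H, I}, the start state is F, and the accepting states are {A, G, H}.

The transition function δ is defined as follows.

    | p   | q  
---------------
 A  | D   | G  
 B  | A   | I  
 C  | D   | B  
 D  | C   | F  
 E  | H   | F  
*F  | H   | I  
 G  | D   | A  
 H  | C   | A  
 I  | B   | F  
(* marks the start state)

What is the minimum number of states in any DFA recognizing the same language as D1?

4

First remove the unreachable states {E}; 8 states remain.
Initial partition by acceptance: {A,G,H} | {B,C,D,F,I}.
Split {B,C,D,F,I} by δ(·,p) → {C,D,I} and {B,F}.
On input p, block {C,D,I} splits into {C,D} and {I}.
The partition is now stable with 4 blocks: {A,G,H} | {C,D} | {B,F} | {I}.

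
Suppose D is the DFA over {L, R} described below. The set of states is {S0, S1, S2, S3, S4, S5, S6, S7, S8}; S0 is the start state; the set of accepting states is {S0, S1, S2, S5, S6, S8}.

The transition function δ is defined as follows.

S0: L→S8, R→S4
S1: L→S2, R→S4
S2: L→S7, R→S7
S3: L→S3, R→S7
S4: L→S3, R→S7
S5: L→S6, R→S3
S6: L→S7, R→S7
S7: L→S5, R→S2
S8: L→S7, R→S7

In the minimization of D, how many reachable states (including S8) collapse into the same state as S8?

3

Reachable states from the start: {S0,S2,S3,S4,S5,S6,S7,S8}. Unreachable: {S1} — drop them.
Start with accepting vs non-accepting: {S0,S2,S5,S6,S8} | {S3,S4,S7}.
Refine {S0,S2,S5,S6,S8} on symbol L: members go to different blocks, giving {S2,S6,S8} and {S0,S5}.
Split {S3,S4,S7} by δ(·,L) → {S3,S4} and {S7}.
Stable partition: {S2,S6,S8} | {S3,S4} | {S0,S5} | {S7} — 4 equivalence classes.
State S8 belongs to the block {S2,S6,S8}, which has 3 states.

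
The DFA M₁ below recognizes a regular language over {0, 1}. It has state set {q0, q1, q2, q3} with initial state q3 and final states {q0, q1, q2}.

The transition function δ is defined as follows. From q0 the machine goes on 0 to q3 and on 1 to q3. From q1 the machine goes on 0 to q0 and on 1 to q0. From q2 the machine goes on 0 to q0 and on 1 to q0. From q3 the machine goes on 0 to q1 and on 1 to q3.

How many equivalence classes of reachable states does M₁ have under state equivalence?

3

States {q2} cannot be reached from the start state, so discard them.
Initial partition by acceptance: {q0,q1} | {q3}.
Refine {q0,q1} on symbol 0: members go to different blocks, giving {q0} and {q1}.
Stable partition: {q0} | {q3} | {q1} — 3 equivalence classes.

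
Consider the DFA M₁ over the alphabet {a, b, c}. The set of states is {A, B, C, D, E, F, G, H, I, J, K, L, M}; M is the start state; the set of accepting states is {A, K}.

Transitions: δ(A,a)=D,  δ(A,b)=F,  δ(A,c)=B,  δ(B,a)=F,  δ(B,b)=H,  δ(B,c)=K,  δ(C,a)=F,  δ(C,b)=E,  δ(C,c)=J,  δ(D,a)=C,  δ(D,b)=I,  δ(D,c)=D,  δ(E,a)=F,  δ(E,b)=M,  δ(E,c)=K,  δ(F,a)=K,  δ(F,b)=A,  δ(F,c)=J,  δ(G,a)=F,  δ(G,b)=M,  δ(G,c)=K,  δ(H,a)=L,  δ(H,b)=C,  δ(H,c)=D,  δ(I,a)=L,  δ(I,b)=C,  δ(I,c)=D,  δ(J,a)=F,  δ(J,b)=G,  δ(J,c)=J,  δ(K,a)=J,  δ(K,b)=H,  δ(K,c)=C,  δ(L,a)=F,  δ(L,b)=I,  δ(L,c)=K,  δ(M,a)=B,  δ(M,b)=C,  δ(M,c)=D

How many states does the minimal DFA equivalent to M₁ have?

Initial partition by acceptance: {A,K} | {B,C,D,E,F,G,H,I,J,L,M}.
Split {B,C,D,E,F,G,H,I,J,L,M} by δ(·,a) → {B,C,D,E,G,H,I,J,L,M} and {F}.
Split {A,K} by δ(·,b) → {A} and {K}.
On input a, block {B,C,D,E,G,H,I,J,L,M} splits into {B,C,E,G,J,L} and {D,H,I,M}.
Refine {B,C,E,G,J,L} on symbol b: members go to different blocks, giving {B,E,G,L} and {C,J}.
Refine {D,H,I,M} on symbol a: members go to different blocks, giving {H,I,M} and {D}.
The partition is now stable with 7 blocks: {A} | {B,E,G,L} | {F} | {K} | {H,I,M} | {C,J} | {D}.

7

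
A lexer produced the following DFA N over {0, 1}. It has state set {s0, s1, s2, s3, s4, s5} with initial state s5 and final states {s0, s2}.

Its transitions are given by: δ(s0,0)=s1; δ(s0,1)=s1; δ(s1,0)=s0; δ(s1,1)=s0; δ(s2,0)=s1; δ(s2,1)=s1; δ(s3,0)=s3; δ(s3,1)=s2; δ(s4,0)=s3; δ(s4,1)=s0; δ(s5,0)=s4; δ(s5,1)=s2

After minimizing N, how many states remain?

Every state is reachable, so we keep all 6.
Initial partition by acceptance: {s0,s2} | {s1,s3,s4,s5}.
Split {s1,s3,s4,s5} by δ(·,0) → {s3,s4,s5} and {s1}.
No further refinement is possible. Final partition (3 blocks): {s0,s2} | {s3,s4,s5} | {s1}.

3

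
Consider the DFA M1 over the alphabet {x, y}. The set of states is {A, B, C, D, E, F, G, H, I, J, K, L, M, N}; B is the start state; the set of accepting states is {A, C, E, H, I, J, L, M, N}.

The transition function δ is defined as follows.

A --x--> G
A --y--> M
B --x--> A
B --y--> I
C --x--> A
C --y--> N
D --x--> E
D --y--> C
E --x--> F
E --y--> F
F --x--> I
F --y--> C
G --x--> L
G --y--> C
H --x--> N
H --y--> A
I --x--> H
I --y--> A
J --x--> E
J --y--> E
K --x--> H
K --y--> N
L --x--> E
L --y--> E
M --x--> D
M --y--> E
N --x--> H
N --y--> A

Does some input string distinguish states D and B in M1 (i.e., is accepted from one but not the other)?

Reachable states from the start: {A,B,C,D,E,F,G,H,I,L,M,N}. Unreachable: {J,K} — drop them.
P0 = {A,C,E,H,I,L,M,N} | {B,D,F,G}.
On input x, block {A,C,E,H,I,L,M,N} splits into {C,H,I,L,N} and {A,E,M}.
Split {C,H,I,L,N} by δ(·,x) → {H,I,N} and {C,L}.
Refine {B,D,F,G} on symbol x: members go to different blocks, giving {B,D} and {F} and {G}.
Refine {B,D} on symbol y: members go to different blocks, giving {B} and {D}.
Refine {A,E,M} on symbol x: members go to different blocks, giving {A} and {E} and {M}.
On input x, block {C,L} splits into {C} and {L}.
Stable partition: {H,I,N} | {B} | {A} | {C} | {F} | {G} | {D} | {E} | {M} | {L} — 10 equivalence classes.
D and B end up in different blocks, so they are distinguishable. For instance, the string 'xy' is accepted from only B.

Yes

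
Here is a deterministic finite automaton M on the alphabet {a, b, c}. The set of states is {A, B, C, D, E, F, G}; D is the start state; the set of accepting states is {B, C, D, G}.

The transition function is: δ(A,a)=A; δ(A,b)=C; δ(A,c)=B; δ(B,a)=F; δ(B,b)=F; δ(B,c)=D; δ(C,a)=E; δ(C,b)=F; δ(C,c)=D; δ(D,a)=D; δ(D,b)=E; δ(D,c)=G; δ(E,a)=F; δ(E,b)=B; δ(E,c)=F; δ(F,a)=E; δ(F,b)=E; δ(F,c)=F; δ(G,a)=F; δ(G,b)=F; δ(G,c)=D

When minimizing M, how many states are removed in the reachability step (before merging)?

No path from D leads to A, C; the other 5 states are all reachable.

2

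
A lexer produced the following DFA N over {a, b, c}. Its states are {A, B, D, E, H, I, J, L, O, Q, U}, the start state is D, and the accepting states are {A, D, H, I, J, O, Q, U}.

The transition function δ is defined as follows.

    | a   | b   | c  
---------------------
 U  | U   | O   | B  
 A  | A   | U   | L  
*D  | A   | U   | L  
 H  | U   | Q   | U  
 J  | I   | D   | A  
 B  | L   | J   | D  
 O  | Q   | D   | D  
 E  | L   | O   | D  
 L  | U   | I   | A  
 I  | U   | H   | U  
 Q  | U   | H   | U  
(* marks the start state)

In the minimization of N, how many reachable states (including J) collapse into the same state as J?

States {E} cannot be reached from the start state, so discard them.
Start with accepting vs non-accepting: {A,D,H,I,J,O,Q,U} | {B,L}.
Refine {A,D,H,I,J,O,Q,U} on symbol c: members go to different blocks, giving {H,I,J,O,Q} and {A,D,U}.
On input a, block {H,I,J,O,Q} splits into {H,I,Q} and {J,O}.
Split {B,L} by δ(·,a) → {L} and {B}.
Split {A,D,U} by δ(·,b) → {A,D} and {U}.
No further refinement is possible. Final partition (6 blocks): {H,I,Q} | {L} | {A,D} | {J,O} | {B} | {U}.
The equivalence class containing J is {J,O}, of size 2.

2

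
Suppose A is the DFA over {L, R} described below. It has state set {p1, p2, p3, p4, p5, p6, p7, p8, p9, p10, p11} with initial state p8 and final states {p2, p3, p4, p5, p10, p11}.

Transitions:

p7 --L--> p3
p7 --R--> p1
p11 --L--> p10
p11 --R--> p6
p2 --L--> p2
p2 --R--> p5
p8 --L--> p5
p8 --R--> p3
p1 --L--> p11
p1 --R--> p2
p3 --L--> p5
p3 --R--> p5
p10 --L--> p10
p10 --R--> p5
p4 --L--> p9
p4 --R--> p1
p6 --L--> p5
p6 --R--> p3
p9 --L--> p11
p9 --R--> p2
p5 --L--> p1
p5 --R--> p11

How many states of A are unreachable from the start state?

3

BFS from p8 reaches {p1, p2, p3, p5, p6, p8, p10, p11}; the 3 state(s) p4, p7, p9 are never visited.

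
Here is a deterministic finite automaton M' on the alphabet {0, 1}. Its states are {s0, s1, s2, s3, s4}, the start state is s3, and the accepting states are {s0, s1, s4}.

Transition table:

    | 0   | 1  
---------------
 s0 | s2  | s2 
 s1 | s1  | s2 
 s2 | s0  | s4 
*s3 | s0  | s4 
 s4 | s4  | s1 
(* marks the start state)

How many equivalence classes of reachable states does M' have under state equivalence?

4

Every state is reachable, so we keep all 5.
Start with accepting vs non-accepting: {s0,s1,s4} | {s2,s3}.
Split {s0,s1,s4} by δ(·,0) → {s1,s4} and {s0}.
Split {s1,s4} by δ(·,1) → {s1} and {s4}.
The partition is now stable with 4 blocks: {s1} | {s2,s3} | {s0} | {s4}.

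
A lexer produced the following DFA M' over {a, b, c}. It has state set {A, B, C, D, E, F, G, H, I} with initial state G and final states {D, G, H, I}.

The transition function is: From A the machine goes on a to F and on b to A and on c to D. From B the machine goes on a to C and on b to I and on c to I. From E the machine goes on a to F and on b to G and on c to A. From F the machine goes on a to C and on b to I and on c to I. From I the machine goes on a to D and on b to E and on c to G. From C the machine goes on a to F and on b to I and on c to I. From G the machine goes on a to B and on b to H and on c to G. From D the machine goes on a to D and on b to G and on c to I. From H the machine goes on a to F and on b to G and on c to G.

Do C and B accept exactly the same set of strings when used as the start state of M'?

Yes

Every state is reachable, so we keep all 9.
P0 = {D,G,H,I} | {A,B,C,E,F}.
On input a, block {D,G,H,I} splits into {D,I} and {G,H}.
On input b, block {D,I} splits into {D} and {I}.
Refine {A,B,C,E,F} on symbol b: members go to different blocks, giving {B,C,F} and {A} and {E}.
Stable partition: {D} | {B,C,F} | {G,H} | {I} | {A} | {E} — 6 equivalence classes.
C and B lie in the same block of the stable partition, so they are equivalent — no string distinguishes them.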